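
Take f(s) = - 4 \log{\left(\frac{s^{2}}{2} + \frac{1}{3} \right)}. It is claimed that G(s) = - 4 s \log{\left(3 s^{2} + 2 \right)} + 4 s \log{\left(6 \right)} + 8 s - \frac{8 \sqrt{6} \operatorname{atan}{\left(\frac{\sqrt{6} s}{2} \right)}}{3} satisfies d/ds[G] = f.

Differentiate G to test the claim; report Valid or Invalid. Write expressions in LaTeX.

d/ds[G] = - 4 \log{\left(3 s^{2} + 2 \right)} + 4 \log{\left(6 \right)}
This equals f(s) exactly, so the claim holds.

Valid - differentiating G returns exactly f.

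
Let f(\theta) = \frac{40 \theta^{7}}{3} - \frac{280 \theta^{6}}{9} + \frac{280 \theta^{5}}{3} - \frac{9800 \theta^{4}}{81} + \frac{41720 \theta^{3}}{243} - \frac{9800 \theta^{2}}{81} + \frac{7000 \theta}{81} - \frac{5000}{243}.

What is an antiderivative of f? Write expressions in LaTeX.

The substitution u = \theta^{2} - \frac{2 \theta}{3} + \frac{5}{3} works: f is exactly (dF/du)*(du/d\theta) for that inner function.
Check: d/d\theta[\frac{5 \left(3 \theta^{2} - 2 \theta + 5\right)^{4}}{243}] = \frac{40 \theta^{7}}{3} - \frac{280 \theta^{6}}{9} + \frac{280 \theta^{5}}{3} - \frac{9800 \theta^{4}}{81} + \frac{41720 \theta^{3}}{243} - \frac{9800 \theta^{2}}{81} + \frac{7000 \theta}{81} - \frac{5000}{243} = f(\theta).

An antiderivative is F(\theta) = \frac{5 \left(3 \theta^{2} - 2 \theta + 5\right)^{4}}{243}.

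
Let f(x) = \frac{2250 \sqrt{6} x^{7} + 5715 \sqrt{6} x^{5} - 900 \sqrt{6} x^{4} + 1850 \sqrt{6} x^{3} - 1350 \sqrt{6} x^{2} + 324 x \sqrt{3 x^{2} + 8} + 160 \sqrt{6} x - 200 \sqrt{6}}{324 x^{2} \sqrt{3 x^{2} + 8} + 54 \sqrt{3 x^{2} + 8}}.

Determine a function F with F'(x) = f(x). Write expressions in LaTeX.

An antiderivative is F(x) = \frac{25 \sqrt{6} x^{4} \sqrt{3 x^{2} + 8} + 10 \sqrt{6} x^{2} \sqrt{3 x^{2} + 8} - 25 \sqrt{6} x \sqrt{3 x^{2} + 8} + 27 \log{\left(2 x^{2} + \frac{1}{3} \right)}}{54}.

A candidate is checked by its d/dx: the result must match f(x).
Check: d/dx[\frac{25 \sqrt{6} x^{4} \sqrt{3 x^{2} + 8} + 10 \sqrt{6} x^{2} \sqrt{3 x^{2} + 8} - 25 \sqrt{6} x \sqrt{3 x^{2} + 8} + 27 \log{\left(2 x^{2} + \frac{1}{3} \right)}}{54}] = \frac{2250 \sqrt{6} x^{7} + 5715 \sqrt{6} x^{5} - 900 \sqrt{6} x^{4} + 1850 \sqrt{6} x^{3} - 1350 \sqrt{6} x^{2} + 324 x \sqrt{3 x^{2} + 8} + 160 \sqrt{6} x - 200 \sqrt{6}}{324 x^{2} \sqrt{3 x^{2} + 8} + 54 \sqrt{3 x^{2} + 8}} = f(x).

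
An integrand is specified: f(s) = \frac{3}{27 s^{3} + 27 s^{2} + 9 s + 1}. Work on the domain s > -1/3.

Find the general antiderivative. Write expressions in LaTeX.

Whatever form F(s) takes, F'(s) = f(s) is non-negotiable.
Check: d/ds[- \frac{1}{18 s^{2} + 12 s + 2}] = \frac{3}{27 s^{3} + 27 s^{2} + 9 s + 1} = f(s).

F(s) = - \frac{1}{18 s^{2} + 12 s + 2} + C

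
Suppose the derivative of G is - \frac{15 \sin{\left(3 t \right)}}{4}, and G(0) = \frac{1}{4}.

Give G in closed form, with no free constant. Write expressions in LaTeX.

Since d/dt undoes antidifferentiation here, G(t) must give back the stated G'(t).
A general antiderivative is \frac{5 \cos{\left(3 t \right)}}{4} + C.
The condition gives C = \frac{1}{4} - (\frac{5}{4}) = -1.
So G(t) = \frac{5 \cos{\left(3 t \right)}}{4} - 1.
Check: d/dt[\frac{5 \cos{\left(3 t \right)}}{4} - 1] = - \frac{15 \sin{\left(3 t \right)}}{4} = G'(t).

G(t) = \frac{5 \cos{\left(3 t \right)}}{4} - 1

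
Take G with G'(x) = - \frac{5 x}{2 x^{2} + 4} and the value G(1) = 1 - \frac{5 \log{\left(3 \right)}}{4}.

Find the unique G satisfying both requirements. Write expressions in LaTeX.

G(x) = 1 - \frac{5 \log{\left(x^{2} + 2 \right)}}{4}

The substitution u = x^{2} + 2 works: G'(x) is exactly (dG/du)*(du/dx) for that inner function.
A general antiderivative is - \frac{5 \log{\left(x^{2} + 2 \right)}}{4} + C.
The condition gives C = 1 - \frac{5 \log{\left(3 \right)}}{4} - (- \frac{5 \log{\left(3 \right)}}{4}) = 1.
So G(x) = 1 - \frac{5 \log{\left(x^{2} + 2 \right)}}{4}.
Check: d/dx[1 - \frac{5 \log{\left(x^{2} + 2 \right)}}{4}] = - \frac{5 x}{2 x^{2} + 4} = G'(x).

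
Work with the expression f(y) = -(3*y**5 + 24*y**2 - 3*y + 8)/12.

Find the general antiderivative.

F(y) = -y*(y**5 + 16*y**2 - 3*y + 16)/24 + C

A first test for any F(y): its y-derivative must equal f(y) identically.
Check: d/dy[-y*(y**5 + 16*y**2 - 3*y + 16)/24] = -y**5/4 - 2*y**2 + y/4 - 2/3, which equals f(y).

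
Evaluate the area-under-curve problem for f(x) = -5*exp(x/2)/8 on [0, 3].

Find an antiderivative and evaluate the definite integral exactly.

Antiderivative: F(x) = -5*exp(x/2)/4; value = 5/4 - 5*exp(3/2)/4

Since d/dx undoes antidifferentiation here, F'(x) = f(x) is required of F(x).
F(x) = -5*exp(x/2)/4 is an antiderivative of f.
Check: d/dx[-5*exp(x/2)/4] = -5*exp(x/2)/8 = f(x).
F(3) = -5*exp(3/2)/4; F(0) = -5/4.
Integral = F(3) - F(0) = 5/4 - 5*exp(3/2)/4.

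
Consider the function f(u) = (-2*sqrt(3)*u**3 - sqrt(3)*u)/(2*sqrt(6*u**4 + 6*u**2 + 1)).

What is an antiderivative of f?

An antiderivative is F(u) = -sqrt(3)*sqrt(6*u**4 + 6*u**2 + 1)/12.

The substitution w = 2*u**4 + 2*u**2 + 1/3 works: f is exactly (dF/dw)*(dw/du) for that inner function.
Check: d/du[-sqrt(3)*sqrt(6*u**4 + 6*u**2 + 1)/12] = (-2*sqrt(3)*u**3 - sqrt(3)*u)/(2*sqrt(6*u**4 + 6*u**2 + 1)) = f(u).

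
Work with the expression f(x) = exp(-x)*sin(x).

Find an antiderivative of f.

An antiderivative is F(x) = -exp(-x)*sin(x)/2 - exp(-x)*cos(x)/2.

A candidate is checked by its d/dx: the result must match f(x).
Check: d/dx[-exp(-x)*sin(x)/2 - exp(-x)*cos(x)/2] = exp(-x)*sin(x) = f(x).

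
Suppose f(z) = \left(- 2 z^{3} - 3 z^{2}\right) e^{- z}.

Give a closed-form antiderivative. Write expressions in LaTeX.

An antiderivative is F(z) = \left(2 z^{3} + 9 z^{2} + 18 z + 18\right) e^{- z}.

f has the shape u'v + uv' for u = 2 z^{3} + 9 z^{2} + 18 z + 18 and v = e^{- z} — it is the derivative of the product u*v.
Check: d/dz[\left(2 z^{3} + 9 z^{2} + 18 z + 18\right) e^{- z}] = \left(- 2 z^{3} - 3 z^{2}\right) e^{- z} = f(z).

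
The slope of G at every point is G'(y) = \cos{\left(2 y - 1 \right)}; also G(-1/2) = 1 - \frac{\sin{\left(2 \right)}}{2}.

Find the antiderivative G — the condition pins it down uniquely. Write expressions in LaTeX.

A first test for any G(y): its y-derivative must equal the given G'(y).
A general antiderivative is \frac{\sin{\left(2 y - 1 \right)}}{2} + C.
The condition gives C = 1 - \frac{\sin{\left(2 \right)}}{2} - (- \frac{\sin{\left(2 \right)}}{2}) = 1.
So G(y) = \frac{\sin{\left(2 y - 1 \right)} + 2}{2}.
Check: d/dy[\frac{\sin{\left(2 y - 1 \right)} + 2}{2}] = \cos{\left(2 y - 1 \right)} = G'(y).

G(y) = \frac{\sin{\left(2 y - 1 \right)} + 2}{2}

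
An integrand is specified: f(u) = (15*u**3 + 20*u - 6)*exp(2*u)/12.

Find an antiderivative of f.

An antiderivative is F(u) = 5*u**3*exp(2*u)/8 - 15*u**2*exp(2*u)/16 + 85*u*exp(2*u)/48 - 109*exp(2*u)/96.

Recognize the product-rule pattern: f = v'r + vr' with v = 5*u**3/8 - 15*u**2/16 + 85*u/48 - 109/96, r = exp(2*u), so integration by parts undoes it.
Check: d/du[5*u**3*exp(2*u)/8 - 15*u**2*exp(2*u)/16 + 85*u*exp(2*u)/48 - 109*exp(2*u)/96] = 5*u**3*exp(2*u)/4 + 5*u*exp(2*u)/3 - exp(2*u)/2, which equals f(u).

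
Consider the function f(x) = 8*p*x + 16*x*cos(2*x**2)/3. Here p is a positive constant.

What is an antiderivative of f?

An antiderivative is F(x) = 4*p*x**2 + 4*sin(2*x**2)/3.

Integrate term by term and add the pieces.
Check: d/dx[4*p*x**2 + 4*sin(2*x**2)/3] = 8*p*x + 16*x*cos(2*x**2)/3 = f(x).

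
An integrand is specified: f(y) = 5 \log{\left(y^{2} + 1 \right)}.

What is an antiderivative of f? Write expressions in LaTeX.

Differentiate the proposed F(y) back; it has to land on f(y) exactly.
Check: d/dy[5 \left(y \log{\left(y^{2} + 1 \right)} - 2 y + 2 \operatorname{atan}{\left(y \right)}\right)] = 5 \log{\left(y^{2} + 1 \right)} = f(y).

An antiderivative is F(y) = 5 \left(y \log{\left(y^{2} + 1 \right)} - 2 y + 2 \operatorname{atan}{\left(y \right)}\right).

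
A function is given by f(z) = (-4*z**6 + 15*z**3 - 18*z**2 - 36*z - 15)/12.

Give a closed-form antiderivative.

An antiderivative is F(z) = -z*(16*z**6 - 105*z**3 + 168*z**2 + 504*z + 420)/336.

Whatever form F(z) takes, F'(z) = f(z) is non-negotiable.
Check: d/dz[-z*(16*z**6 - 105*z**3 + 168*z**2 + 504*z + 420)/336] = -z**6/3 + 5*z**3/4 - 3*z**2/2 - 3*z - 5/4, which equals f(z).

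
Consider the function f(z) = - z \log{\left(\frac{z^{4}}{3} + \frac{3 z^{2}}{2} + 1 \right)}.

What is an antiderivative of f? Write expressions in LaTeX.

An antiderivative is F(z) = - \frac{z^{2} \log{\left(\frac{z^{4}}{3} + \frac{3 z^{2}}{2} + 1 \right)}}{2} + z^{2} - \frac{9 \log{\left(z^{2} - \frac{\sqrt{33}}{4} + \frac{9}{4} \right)}}{8} + \frac{\sqrt{33} \log{\left(z^{2} - \frac{\sqrt{33}}{4} + \frac{9}{4} \right)}}{8} - \frac{9 \log{\left(z^{2} + \frac{\sqrt{33}}{4} + \frac{9}{4} \right)}}{8} - \frac{\sqrt{33} \log{\left(z^{2} + \frac{\sqrt{33}}{4} + \frac{9}{4} \right)}}{8}.

Differentiate the proposed F(z) back; it has to land on f(z) exactly.
Check: d/dz[- \frac{z^{2} \log{\left(\frac{z^{4}}{3} + \frac{3 z^{2}}{2} + 1 \right)}}{2} + z^{2} - \frac{9 \log{\left(z^{2} - \frac{\sqrt{33}}{4} + \frac{9}{4} \right)}}{8} + \frac{\sqrt{33} \log{\left(z^{2} - \frac{\sqrt{33}}{4} + \frac{9}{4} \right)}}{8} - \frac{9 \log{\left(z^{2} + \frac{\sqrt{33}}{4} + \frac{9}{4} \right)}}{8} - \frac{\sqrt{33} \log{\left(z^{2} + \frac{\sqrt{33}}{4} + \frac{9}{4} \right)}}{8}] = - z \log{\left(\frac{z^{4}}{3} + \frac{3 z^{2}}{2} + 1 \right)} = f(z).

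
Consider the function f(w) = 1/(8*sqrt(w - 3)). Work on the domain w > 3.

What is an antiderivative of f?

A first test for any F(w): its w-derivative must equal f(w) identically.
Check: d/dw[sqrt(w - 3)/4] = 1/(8*sqrt(w - 3)) = f(w).

An antiderivative is F(w) = sqrt(w - 3)/4.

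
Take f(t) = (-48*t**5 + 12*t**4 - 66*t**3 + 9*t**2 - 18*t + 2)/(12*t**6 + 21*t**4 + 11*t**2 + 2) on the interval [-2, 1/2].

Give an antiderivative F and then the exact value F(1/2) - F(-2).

Antiderivative: F(t) = -log(2*t**4 + 3*t**2/2 + 1/3) + atan(t); value = -log(5/6) + atan(1/2) + atan(2) + log(115/3)

Since d/dt undoes antidifferentiation here, F'(t) = f(t) is required of F(t).
F(t) = -log(2*t**4 + 3*t**2/2 + 1/3) + atan(t) is an antiderivative of f.
Check: d/dt[-log(2*t**4 + 3*t**2/2 + 1/3) + atan(t)] = (-48*t**5 + 12*t**4 - 66*t**3 + 9*t**2 - 18*t + 2)/(12*t**6 + 21*t**4 + 11*t**2 + 2) = f(t).
F(1/2) = -log(5/6) + atan(1/2); F(-2) = -log(115/3) - atan(2).
Integral = F(1/2) - F(-2) = -log(5/6) + atan(1/2) + atan(2) + log(115/3).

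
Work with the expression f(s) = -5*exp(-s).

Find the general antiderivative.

For F(s) to be correct the identity F'(s) - f(s) = 0 must hold.
Check: d/ds[5*exp(-s)] = -5*exp(-s) = f(s).

F(s) = 5*exp(-s) + C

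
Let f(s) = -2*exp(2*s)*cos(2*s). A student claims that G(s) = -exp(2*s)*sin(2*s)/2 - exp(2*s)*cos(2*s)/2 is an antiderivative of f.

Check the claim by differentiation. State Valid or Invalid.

d/ds[G] = -2*exp(2*s)*cos(2*s)
This equals f(s) exactly, so the claim holds.

Valid - the claim checks out under differentiation.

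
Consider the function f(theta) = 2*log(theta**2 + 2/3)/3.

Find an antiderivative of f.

A candidate is checked by its d/dtheta: the result must match f(theta).
Check: d/dtheta[2*(3*theta*log(theta**2 + 2/3) - 6*theta + 2*sqrt(6)*atan(sqrt(6)*theta/2))/9] = 2*log(theta**2 + 2/3)/3 = f(theta).

An antiderivative is F(theta) = 2*(3*theta*log(theta**2 + 2/3) - 6*theta + 2*sqrt(6)*atan(sqrt(6)*theta/2))/9.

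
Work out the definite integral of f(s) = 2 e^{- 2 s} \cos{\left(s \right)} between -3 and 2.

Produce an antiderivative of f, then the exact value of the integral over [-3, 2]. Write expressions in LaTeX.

Antiderivative: F(s) = - \frac{2 \left(- \sin{\left(s \right)} + 2 \cos{\left(s \right)}\right) e^{- 2 s}}{5}; value = \frac{4 e^{6} \cos{\left(3 \right)}}{5} - \frac{4 \cos{\left(2 \right)}}{5 e^{4}} + \frac{2 \sin{\left(2 \right)}}{5 e^{4}} + \frac{2 e^{6} \sin{\left(3 \right)}}{5}

Whatever form F(s) takes, F'(s) = f(s) is non-negotiable.
F(s) = - \frac{2 \left(- \sin{\left(s \right)} + 2 \cos{\left(s \right)}\right) e^{- 2 s}}{5} is an antiderivative of f.
Check: d/ds[- \frac{2 \left(- \sin{\left(s \right)} + 2 \cos{\left(s \right)}\right) e^{- 2 s}}{5}] = 2 e^{- 2 s} \cos{\left(s \right)} = f(s).
F(2) = - \frac{4 \cos{\left(2 \right)}}{5 e^{4}} + \frac{2 \sin{\left(2 \right)}}{5 e^{4}}; F(-3) = - \frac{2 e^{6} \sin{\left(3 \right)}}{5} - \frac{4 e^{6} \cos{\left(3 \right)}}{5}.
Integral = F(2) - F(-3) = \frac{4 e^{6} \cos{\left(3 \right)}}{5} - \frac{4 \cos{\left(2 \right)}}{5 e^{4}} + \frac{2 \sin{\left(2 \right)}}{5 e^{4}} + \frac{2 e^{6} \sin{\left(3 \right)}}{5}.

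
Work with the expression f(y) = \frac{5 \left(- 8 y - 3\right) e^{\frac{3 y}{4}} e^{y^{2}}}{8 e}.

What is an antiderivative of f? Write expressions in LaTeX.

The substitution u = y^{2} + \frac{3 y}{4} - 1 works: f is exactly (dF/du)*(du/dy) for that inner function.
Check: d/dy[- \frac{5 e^{\frac{3 y}{4}} e^{y^{2}}}{2 e}] = \frac{- 40 y e^{\frac{3 y}{4}} e^{y^{2}} - 15 e^{\frac{3 y}{4}} e^{y^{2}}}{8 e}, which equals f(y).

An antiderivative is F(y) = - \frac{5 e^{\frac{3 y}{4}} e^{y^{2}}}{2 e}.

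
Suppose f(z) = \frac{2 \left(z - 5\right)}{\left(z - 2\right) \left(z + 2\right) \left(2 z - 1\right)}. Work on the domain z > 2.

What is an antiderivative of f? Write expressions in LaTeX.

Factor the denominator (\left(z - 2\right) \left(z + 2\right) \left(2 z - 1\right)) and decompose: f = \frac{12}{5 \left(2 z - 1\right)} - \frac{7}{10 \left(z + 2\right)} - \frac{1}{2 \left(z - 2\right)}; each piece integrates to a log, atan, or power term.
Check: d/dz[- \frac{\log{\left(z - 2 \right)}}{2} + \frac{6 \log{\left(z - \frac{1}{2} \right)}}{5} - \frac{7 \log{\left(z + 2 \right)}}{10}] = \frac{2 z - 10}{2 z^{3} - z^{2} - 8 z + 4}, which equals f(z).

An antiderivative is F(z) = - \frac{\log{\left(z - 2 \right)}}{2} + \frac{6 \log{\left(z - \frac{1}{2} \right)}}{5} - \frac{7 \log{\left(z + 2 \right)}}{10}.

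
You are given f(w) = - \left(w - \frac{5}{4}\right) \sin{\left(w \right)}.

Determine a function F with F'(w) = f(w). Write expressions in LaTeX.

Whatever form F(w) takes, F'(w) = f(w) is non-negotiable.
Check: d/dw[w \cos{\left(w \right)} - \sin{\left(w \right)} - \frac{5 \cos{\left(w \right)}}{4}] = - w \sin{\left(w \right)} + \frac{5 \sin{\left(w \right)}}{4}, which equals f(w).

An antiderivative is F(w) = w \cos{\left(w \right)} - \sin{\left(w \right)} - \frac{5 \cos{\left(w \right)}}{4}.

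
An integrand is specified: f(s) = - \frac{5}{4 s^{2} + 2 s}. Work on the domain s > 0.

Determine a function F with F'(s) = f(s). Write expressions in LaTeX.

An antiderivative is F(s) = - \frac{5 \log{\left(s \right)}}{2} + \frac{5 \log{\left(s + \frac{1}{2} \right)}}{2}.

The denominator factors as 2 s \left(2 s + 1\right); partial fractions split f into directly integrable pieces: \frac{5}{2 s + 1} - \frac{5}{2 s}.
Check: d/ds[- \frac{5 \log{\left(s \right)}}{2} + \frac{5 \log{\left(s + \frac{1}{2} \right)}}{2}] = - \frac{5}{4 s^{2} + 2 s} = f(s).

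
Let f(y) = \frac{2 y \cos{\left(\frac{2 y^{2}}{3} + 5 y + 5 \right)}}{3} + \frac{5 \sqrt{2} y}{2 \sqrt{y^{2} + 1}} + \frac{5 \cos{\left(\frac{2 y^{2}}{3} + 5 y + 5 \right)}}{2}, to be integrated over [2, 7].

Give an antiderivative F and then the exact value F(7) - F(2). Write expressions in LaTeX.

Antiderivative: F(y) = \frac{5 \sqrt{2} \sqrt{y^{2} + 1} + \sin{\left(\frac{2 y^{2}}{3} + 5 y + 5 \right)}}{2}; value = - \frac{5 \sqrt{10}}{2} + \frac{\sin{\left(\frac{218}{3} \right)}}{2} - \frac{\sin{\left(\frac{53}{3} \right)}}{2} + 25

The integrand splits into summands that can be handled one at a time.
F(y) = \frac{5 \sqrt{2} \sqrt{y^{2} + 1} + \sin{\left(\frac{2 y^{2}}{3} + 5 y + 5 \right)}}{2} is an antiderivative of f.
Check: d/dy[\frac{5 \sqrt{2} \sqrt{y^{2} + 1} + \sin{\left(\frac{2 y^{2}}{3} + 5 y + 5 \right)}}{2}] = \frac{4 y \sqrt{y^{2} + 1} \cos{\left(\frac{2 y^{2}}{3} + 5 y + 5 \right)} + 15 \sqrt{2} y + 15 \sqrt{y^{2} + 1} \cos{\left(\frac{2 y^{2}}{3} + 5 y + 5 \right)}}{6 \sqrt{y^{2} + 1}}, which equals f(y).
F(7) = \frac{\sin{\left(\frac{218}{3} \right)}}{2} + 25; F(2) = \frac{\sin{\left(\frac{53}{3} \right)}}{2} + \frac{5 \sqrt{10}}{2}.
Integral = F(7) - F(2) = - \frac{5 \sqrt{10}}{2} + \frac{\sin{\left(\frac{218}{3} \right)}}{2} - \frac{\sin{\left(\frac{53}{3} \right)}}{2} + 25.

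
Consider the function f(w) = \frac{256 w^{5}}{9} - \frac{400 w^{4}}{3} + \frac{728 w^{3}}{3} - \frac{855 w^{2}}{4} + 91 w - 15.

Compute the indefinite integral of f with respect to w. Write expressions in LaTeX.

F(w) = \frac{128 w^{6}}{27} - \frac{80 w^{5}}{3} + \frac{182 w^{4}}{3} - \frac{285 w^{3}}{4} + \frac{91 w^{2}}{2} - 15 w + C

The substitution u = - \frac{4 w^{2}}{3} + \frac{5 w}{2} - 1 works: f is exactly (dF/du)*(du/dw) for that inner function.
Check: d/dw[\frac{128 w^{6}}{27} - \frac{80 w^{5}}{3} + \frac{182 w^{4}}{3} - \frac{285 w^{3}}{4} + \frac{91 w^{2}}{2} - 15 w] = \frac{256 w^{5}}{9} - \frac{400 w^{4}}{3} + \frac{728 w^{3}}{3} - \frac{855 w^{2}}{4} + 91 w - 15 = f(w).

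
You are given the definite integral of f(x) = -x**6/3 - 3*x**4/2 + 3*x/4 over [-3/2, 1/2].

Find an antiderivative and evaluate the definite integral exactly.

Antiderivative: F(x) = -x**7/21 - 3*x**5/10 + 3*x**2/8; value = -12941/3360

Integrate term by term and add the pieces.
F(x) = -x**7/21 - 3*x**5/10 + 3*x**2/8 is an antiderivative of f.
Check: d/dx[-x**7/21 - 3*x**5/10 + 3*x**2/8] = -x**6/3 - 3*x**4/2 + 3*x/4 = f(x).
F(1/2) = 1129/13440; F(-3/2) = 17631/4480.
Integral = F(1/2) - F(-3/2) = -12941/3360.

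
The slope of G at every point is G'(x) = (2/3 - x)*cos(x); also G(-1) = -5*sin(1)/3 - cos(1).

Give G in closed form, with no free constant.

Any candidate G(x) must reproduce the stated G'(x) exactly.
A general antiderivative is -x*sin(x) + 2*sin(x)/3 - cos(x) + C.
The condition gives C = -5*sin(1)/3 - cos(1) - (-5*sin(1)/3 - cos(1)) = 0.
So G(x) = -(3*x*sin(x) - 2*sin(x) + 3*cos(x))/3.
Check: d/dx[-(3*x*sin(x) - 2*sin(x) + 3*cos(x))/3] = -x*cos(x) + 2*cos(x)/3, which equals G'(x).

G(x) = -(3*x*sin(x) - 2*sin(x) + 3*cos(x))/3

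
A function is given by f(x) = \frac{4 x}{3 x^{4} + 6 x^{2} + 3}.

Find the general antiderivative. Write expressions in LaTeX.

F(x) = - \frac{2}{3 \left(x^{2} + 1\right)} + C

f matches the chain-rule pattern g'(h)*h' with inner function h(x) = 2 x^{2} + 2; substituting u = h(x) collapses the integral.
Check: d/dx[- \frac{2}{3 \left(x^{2} + 1\right)}] = \frac{4 x}{3 x^{4} + 6 x^{2} + 3} = f(x).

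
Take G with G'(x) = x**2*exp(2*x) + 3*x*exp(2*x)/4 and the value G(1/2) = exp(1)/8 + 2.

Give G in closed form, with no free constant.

Recognize the product-rule pattern: G'(x) = u'v + uv' with u = x**2/2 - x/8 + 1/16, v = exp(2*x), so integration by parts undoes it.
A general antiderivative is (8*x**2 - 2*x + 1)*exp(2*x)/16 + C.
The condition gives C = exp(1)/8 + 2 - (exp(1)/8) = 2.
So G(x) = x**2*exp(2*x)/2 - x*exp(2*x)/8 + exp(2*x)/16 + 2.
Check: d/dx[x**2*exp(2*x)/2 - x*exp(2*x)/8 + exp(2*x)/16 + 2] = x**2*exp(2*x) + 3*x*exp(2*x)/4 = G'(x).

G(x) = x**2*exp(2*x)/2 - x*exp(2*x)/8 + exp(2*x)/16 + 2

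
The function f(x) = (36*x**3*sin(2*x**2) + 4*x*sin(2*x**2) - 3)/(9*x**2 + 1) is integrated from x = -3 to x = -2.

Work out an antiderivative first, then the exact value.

For F(x) to be correct the identity F'(x) - f(x) = 0 must hold.
F(x) = -cos(2*x**2) - atan(3*x) is an antiderivative of f.
Check: d/dx[-cos(2*x**2) - atan(3*x)] = (36*x**3*sin(2*x**2) + 4*x*sin(2*x**2) - 3)/(9*x**2 + 1) = f(x).
F(-2) = -cos(8) + atan(6); F(-3) = -cos(18) + atan(9).
Integral = F(-2) - F(-3) = -atan(9) - cos(8) + cos(18) + atan(6).

Antiderivative: F(x) = -cos(2*x**2) - atan(3*x); value = -atan(9) - cos(8) + cos(18) + atan(6)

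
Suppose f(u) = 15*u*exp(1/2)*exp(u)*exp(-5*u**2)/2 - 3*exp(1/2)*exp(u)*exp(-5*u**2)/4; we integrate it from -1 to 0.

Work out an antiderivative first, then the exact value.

f matches the chain-rule pattern g'(h)*h' with inner function h(u) = -5*u**2 + u + 1/2; substituting w = h(u) collapses the integral.
F(u) = -3*exp(1/2)*exp(u)*exp(-5*u**2)/4 is an antiderivative of f.
Check: d/du[-3*exp(1/2)*exp(u)*exp(-5*u**2)/4] = (30*u*exp(1/2)*exp(u) - 3*exp(1/2)*exp(u))*exp(-5*u**2)/4, which equals f(u).
F(0) = -3*exp(1/2)/4; F(-1) = -3*exp(-11/2)/4.
Integral = F(0) - F(-1) = -3*exp(1/2)/4 + 3*exp(-11/2)/4.

Antiderivative: F(u) = -3*exp(1/2)*exp(u)*exp(-5*u**2)/4; value = -3*exp(1/2)/4 + 3*exp(-11/2)/4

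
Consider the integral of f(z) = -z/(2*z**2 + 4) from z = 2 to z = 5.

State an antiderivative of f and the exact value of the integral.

The substitution u = z**2 + 2 works: f is exactly (dF/du)*(du/dz) for that inner function.
F(z) = -log(z**2 + 2)/4 is an antiderivative of f.
Check: d/dz[-log(z**2 + 2)/4] = -z/(2*z**2 + 4) = f(z).
F(5) = -log(27)/4; F(2) = -log(6)/4.
Integral = F(5) - F(2) = -log(27)/4 + log(6)/4.

Antiderivative: F(z) = -log(z**2 + 2)/4; value = -log(27)/4 + log(6)/4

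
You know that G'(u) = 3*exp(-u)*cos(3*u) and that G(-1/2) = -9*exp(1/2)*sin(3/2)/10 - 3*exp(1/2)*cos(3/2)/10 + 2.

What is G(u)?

G(u) = 2 + 9*exp(-u)*sin(3*u)/10 - 3*exp(-u)*cos(3*u)/10

Since d/du undoes antidifferentiation here, G(u) must give back the stated G'(u).
A general antiderivative is 9*exp(-u)*sin(3*u)/10 - 3*exp(-u)*cos(3*u)/10 + C.
The condition gives C = -9*exp(1/2)*sin(3/2)/10 - 3*exp(1/2)*cos(3/2)/10 + 2 - (-9*exp(1/2)*sin(3/2)/10 - 3*exp(1/2)*cos(3/2)/10) = 2.
So G(u) = 2 + 9*exp(-u)*sin(3*u)/10 - 3*exp(-u)*cos(3*u)/10.
Check: d/du[2 + 9*exp(-u)*sin(3*u)/10 - 3*exp(-u)*cos(3*u)/10] = 3*exp(-u)*cos(3*u) = G'(u).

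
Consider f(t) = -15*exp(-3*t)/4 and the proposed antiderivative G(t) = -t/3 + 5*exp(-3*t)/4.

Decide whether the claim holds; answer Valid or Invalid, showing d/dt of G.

d/dt[G] = (-4*exp(3*t) - 45)*exp(-3*t)/12
d/dt[G] - f(t) = -1/3 != 0.

Invalid: d/dt[G] - f = -1/3, which is not 0.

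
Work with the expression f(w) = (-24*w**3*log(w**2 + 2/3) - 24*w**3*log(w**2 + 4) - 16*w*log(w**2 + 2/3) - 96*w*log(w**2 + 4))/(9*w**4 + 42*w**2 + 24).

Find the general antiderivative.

f has the shape u'v + uv' for u = -4*log(w**2 + 4)/3 and v = log(w**2 + 2/3) — it is the derivative of the product u*v.
Check: d/dw[-4*log(w**2 + 2/3)*log(w**2 + 4)/3] = (-24*w**3*log(w**2 + 2/3) - 24*w**3*log(w**2 + 4) - 16*w*log(w**2 + 2/3) - 96*w*log(w**2 + 4))/(9*w**4 + 42*w**2 + 24) = f(w).

F(w) = -4*log(w**2 + 2/3)*log(w**2 + 4)/3 + C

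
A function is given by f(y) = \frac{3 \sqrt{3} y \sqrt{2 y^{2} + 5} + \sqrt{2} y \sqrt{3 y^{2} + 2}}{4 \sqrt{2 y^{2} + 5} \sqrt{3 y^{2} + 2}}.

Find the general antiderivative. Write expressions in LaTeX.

A first test for any F(y): its y-derivative must equal f(y) identically.
Check: d/dy[\frac{3 \sqrt{y^{2} + \frac{2}{3}}}{4} + \frac{\sqrt{y^{2} + \frac{5}{2}}}{4}] = \frac{3 \sqrt{3} y \sqrt{2 y^{2} + 5} + \sqrt{2} y \sqrt{3 y^{2} + 2}}{4 \sqrt{2 y^{2} + 5} \sqrt{3 y^{2} + 2}} = f(y).

F(y) = \frac{3 \sqrt{y^{2} + \frac{2}{3}}}{4} + \frac{\sqrt{y^{2} + \frac{5}{2}}}{4} + C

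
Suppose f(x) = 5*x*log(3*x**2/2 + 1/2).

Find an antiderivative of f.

Check any antiderivative F(x) by computing F'(x) and comparing it with f(x).
Check: d/dx[5*x**2*log(3*x**2/2 + 1/2)/2 - 5*x**2/2 + 5*log(3*x**2 + 1)/6] = 5*x*log(3*x**2 + 1) - 5*x*log(2), which equals f(x).

An antiderivative is F(x) = 5*x**2*log(3*x**2/2 + 1/2)/2 - 5*x**2/2 + 5*log(3*x**2 + 1)/6.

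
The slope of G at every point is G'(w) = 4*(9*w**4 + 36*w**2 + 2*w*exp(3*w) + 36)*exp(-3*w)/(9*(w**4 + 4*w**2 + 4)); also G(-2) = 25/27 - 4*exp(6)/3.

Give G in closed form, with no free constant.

G(w) = (-12*w**2 + 9*(w**2 + 2)*exp(3*w) - 4*exp(3*w) - 24)*exp(-3*w)/(9*(w**2 + 2))

Any candidate G(w) must reproduce the stated G'(w) exactly.
A general antiderivative is -4*exp(-3*w)/3 - 2/(3*(3*w**2/2 + 3)) + C.
The condition gives C = 25/27 - 4*exp(6)/3 - (-4*exp(6)/3 - 2/27) = 1.
So G(w) = (-12*w**2 + 9*(w**2 + 2)*exp(3*w) - 4*exp(3*w) - 24)*exp(-3*w)/(9*(w**2 + 2)).
Check: d/dw[(-12*w**2 + 9*(w**2 + 2)*exp(3*w) - 4*exp(3*w) - 24)*exp(-3*w)/(9*(w**2 + 2))] = (36*w**4 + 144*w**2 + 8*w*exp(3*w) + 144)/(9*w**4*exp(3*w) + 36*w**2*exp(3*w) + 36*exp(3*w)), which equals G'(w).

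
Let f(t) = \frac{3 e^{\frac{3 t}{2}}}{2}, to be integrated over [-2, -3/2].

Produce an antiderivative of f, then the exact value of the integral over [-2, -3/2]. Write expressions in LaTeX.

A first test for any F(t): its t-derivative must equal f(t) identically.
F(t) = e^{\frac{3 t}{2}} is an antiderivative of f.
Check: d/dt[e^{\frac{3 t}{2}}] = \frac{3 e^{\frac{3 t}{2}}}{2} = f(t).
F(-3/2) = e^{- \frac{9}{4}}; F(-2) = e^{-3}.
Integral = F(-3/2) - F(-2) = - \frac{1}{e^{3}} + e^{- \frac{9}{4}}.

Antiderivative: F(t) = e^{\frac{3 t}{2}}; value = - \frac{1}{e^{3}} + e^{- \frac{9}{4}}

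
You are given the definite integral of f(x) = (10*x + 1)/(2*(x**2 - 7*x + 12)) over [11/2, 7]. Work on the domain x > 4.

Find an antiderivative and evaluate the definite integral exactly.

Factor the denominator (2*(x - 4)*(x - 3)) and decompose: f = -31/(2*(x - 3)) + 41/(2*(x - 4)); each piece integrates to a log, atan, or power term.
F(x) = 41*log(x - 4)/2 - 31*log(x - 3)/2 is an antiderivative of f.
Check: d/dx[41*log(x - 4)/2 - 31*log(x - 3)/2] = (10*x + 1)/(2*x**2 - 14*x + 24), which equals f(x).
F(7) = -31*log(4)/2 + 41*log(3)/2; F(11/2) = -31*log(5/2)/2 + 41*log(3/2)/2.
Integral = F(7) - F(11/2) = -31*log(4)/2 - 41*log(3/2)/2 + 31*log(5/2)/2 + 41*log(3)/2.

Antiderivative: F(x) = 41*log(x - 4)/2 - 31*log(x - 3)/2; value = -31*log(4)/2 - 41*log(3/2)/2 + 31*log(5/2)/2 + 41*log(3)/2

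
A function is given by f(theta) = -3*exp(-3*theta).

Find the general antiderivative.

Whatever form F(theta) takes, F'(theta) = f(theta) is non-negotiable.
Check: d/dtheta[exp(-3*theta)] = -3*exp(-3*theta) = f(theta).

F(theta) = exp(-3*theta) + C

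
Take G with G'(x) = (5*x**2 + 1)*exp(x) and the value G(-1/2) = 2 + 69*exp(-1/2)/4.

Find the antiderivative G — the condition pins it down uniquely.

G(x) = 5*x**2*exp(x) - 10*x*exp(x) + 11*exp(x) + 2

G'(x) has the shape u'v + uv' for u = 5*x**2 - 10*x + 11 and v = exp(x) — it is the derivative of the product u*v.
A general antiderivative is (5*x**2 - 10*x + 11)*exp(x) + C.
The condition gives C = 2 + 69*exp(-1/2)/4 - (69*exp(-1/2)/4) = 2.
So G(x) = 5*x**2*exp(x) - 10*x*exp(x) + 11*exp(x) + 2.
Check: d/dx[5*x**2*exp(x) - 10*x*exp(x) + 11*exp(x) + 2] = 5*x**2*exp(x) + exp(x), which equals G'(x).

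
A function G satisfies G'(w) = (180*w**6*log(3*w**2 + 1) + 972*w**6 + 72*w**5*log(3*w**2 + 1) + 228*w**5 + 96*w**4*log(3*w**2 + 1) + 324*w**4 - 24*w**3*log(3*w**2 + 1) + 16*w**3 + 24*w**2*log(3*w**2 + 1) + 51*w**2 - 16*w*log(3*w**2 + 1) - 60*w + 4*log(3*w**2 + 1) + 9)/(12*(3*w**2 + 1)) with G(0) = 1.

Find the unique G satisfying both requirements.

G(w) = 5*w**5 + 4*w**4/3 + 3*w/4 - (-2*w**5 - w**4 - 2*w**3/3 + 4*w**2/3 - 2*w/3 + 5/3)*log(3*w**2 + 1)/2 + 1

Differentiate the proposed G(w) back; it has to land on the given G'(w).
A general antiderivative is 5*w**5 + 4*w**4/3 + 3*w/4 - (-2*w**5 - w**4 - 2*w**3/3 + 4*w**2/3 - 2*w/3 + 5/3)*log(3*w**2 + 1)/2 + C.
The condition gives C = 1 - (0) = 1.
So G(w) = 5*w**5 + 4*w**4/3 + 3*w/4 - (-2*w**5 - w**4 - 2*w**3/3 + 4*w**2/3 - 2*w/3 + 5/3)*log(3*w**2 + 1)/2 + 1.
Check: d/dw[5*w**5 + 4*w**4/3 + 3*w/4 - (-2*w**5 - w**4 - 2*w**3/3 + 4*w**2/3 - 2*w/3 + 5/3)*log(3*w**2 + 1)/2 + 1] = (180*w**6*log(3*w**2 + 1) + 972*w**6 + 72*w**5*log(3*w**2 + 1) + 228*w**5 + 96*w**4*log(3*w**2 + 1) + 324*w**4 - 24*w**3*log(3*w**2 + 1) + 16*w**3 + 24*w**2*log(3*w**2 + 1) + 51*w**2 - 16*w*log(3*w**2 + 1) - 60*w + 4*log(3*w**2 + 1) + 9)/(36*w**2 + 12), which equals G'(w).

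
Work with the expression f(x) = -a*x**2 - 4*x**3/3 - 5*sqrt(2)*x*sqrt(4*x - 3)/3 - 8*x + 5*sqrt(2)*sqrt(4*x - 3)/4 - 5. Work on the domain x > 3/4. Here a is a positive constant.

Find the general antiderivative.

Integrate term by term and add the pieces.
Check: d/dx[-a*x**3/3 - x**4/3 - 4*x**2*sqrt(2*x - 3/2)/3 - 4*x**2 + 2*x*sqrt(2*x - 3/2) - 5*x - 3*sqrt(2*x - 3/2)/4] = sqrt(2)*(-6*sqrt(2)*a*x**2*sqrt(4*x - 3) - 8*sqrt(2)*x**3*sqrt(4*x - 3) - 80*x**2 - 48*sqrt(2)*x*sqrt(4*x - 3) + 120*x - 30*sqrt(2)*sqrt(4*x - 3) - 45)/(12*sqrt(4*x - 3)), which equals f(x).

F(x) = -a*x**3/3 - x**4/3 - 4*x**2*sqrt(2*x - 3/2)/3 - 4*x**2 + 2*x*sqrt(2*x - 3/2) - 5*x - 3*sqrt(2*x - 3/2)/4 + C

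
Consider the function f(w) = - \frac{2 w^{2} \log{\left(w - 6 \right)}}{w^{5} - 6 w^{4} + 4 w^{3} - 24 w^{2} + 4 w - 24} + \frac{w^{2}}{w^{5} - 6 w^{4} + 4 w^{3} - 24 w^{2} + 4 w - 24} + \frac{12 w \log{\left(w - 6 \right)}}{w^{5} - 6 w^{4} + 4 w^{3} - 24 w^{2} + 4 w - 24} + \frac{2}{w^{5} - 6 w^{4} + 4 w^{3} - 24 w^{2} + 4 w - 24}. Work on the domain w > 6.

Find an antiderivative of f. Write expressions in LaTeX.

Recognize the product-rule pattern: f = u'v + uv' with u = \frac{1}{w^{2} + 2}, v = \log{\left(w - 6 \right)}, so integration by parts undoes it.
Check: d/dw[\frac{\log{\left(w - 6 \right)}}{w^{2} + 2}] = \frac{- 2 w^{2} \log{\left(w - 6 \right)} + w^{2} + 12 w \log{\left(w - 6 \right)} + 2}{w^{5} - 6 w^{4} + 4 w^{3} - 24 w^{2} + 4 w - 24}, which equals f(w).

An antiderivative is F(w) = \frac{\log{\left(w - 6 \right)}}{w^{2} + 2}.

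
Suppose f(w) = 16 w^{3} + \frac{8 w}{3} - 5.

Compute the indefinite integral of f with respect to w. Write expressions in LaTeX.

F(w) = 4 w^{4} + \frac{4 w^{2}}{3} - 5 w + C

Integrate term by term and add the pieces.
Check: d/dw[4 w^{4} + \frac{4 w^{2}}{3} - 5 w] = 16 w^{3} + \frac{8 w}{3} - 5 = f(w).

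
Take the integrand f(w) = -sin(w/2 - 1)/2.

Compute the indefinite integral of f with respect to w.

Since d/dw undoes antidifferentiation here, F'(w) = f(w) is required of F(w).
Check: d/dw[cos(w/2 - 1)] = -sin(w/2 - 1)/2 = f(w).

F(w) = cos(w/2 - 1) + C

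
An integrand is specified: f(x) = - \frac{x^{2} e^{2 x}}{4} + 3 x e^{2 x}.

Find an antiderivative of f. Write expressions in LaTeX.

An antiderivative is F(x) = \frac{\left(- 2 x^{2} + 26 x - 13\right) e^{2 x}}{16}.

Recognize the product-rule pattern: f = u'v + uv' with u = - \frac{x^{2}}{8} + \frac{13 x}{8} - \frac{13}{16}, v = e^{2 x}, so integration by parts undoes it.
Check: d/dx[\frac{\left(- 2 x^{2} + 26 x - 13\right) e^{2 x}}{16}] = - \frac{x^{2} e^{2 x}}{4} + 3 x e^{2 x} = f(x).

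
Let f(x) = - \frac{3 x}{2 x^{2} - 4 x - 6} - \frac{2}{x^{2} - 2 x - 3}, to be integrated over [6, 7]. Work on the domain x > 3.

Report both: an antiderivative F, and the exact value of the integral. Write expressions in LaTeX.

Antiderivative: F(x) = - \frac{13 \log{\left(x - 3 \right)}}{8} + \frac{\log{\left(x + 1 \right)}}{8}; value = - \frac{13 \log{\left(4 \right)}}{8} - \frac{\log{\left(7 \right)}}{8} + \frac{\log{\left(8 \right)}}{8} + \frac{13 \log{\left(3 \right)}}{8}

Factor the denominator (2 \left(x - 3\right) \left(x + 1\right)) and decompose: f = \frac{1}{8 \left(x + 1\right)} - \frac{13}{8 \left(x - 3\right)}; each piece integrates to a log, atan, or power term.
F(x) = - \frac{13 \log{\left(x - 3 \right)}}{8} + \frac{\log{\left(x + 1 \right)}}{8} is an antiderivative of f.
Check: d/dx[- \frac{13 \log{\left(x - 3 \right)}}{8} + \frac{\log{\left(x + 1 \right)}}{8}] = \frac{- 3 x - 4}{2 x^{2} - 4 x - 6}, which equals f(x).
F(7) = - \frac{13 \log{\left(4 \right)}}{8} + \frac{\log{\left(8 \right)}}{8}; F(6) = - \frac{13 \log{\left(3 \right)}}{8} + \frac{\log{\left(7 \right)}}{8}.
Integral = F(7) - F(6) = - \frac{13 \log{\left(4 \right)}}{8} - \frac{\log{\left(7 \right)}}{8} + \frac{\log{\left(8 \right)}}{8} + \frac{13 \log{\left(3 \right)}}{8}.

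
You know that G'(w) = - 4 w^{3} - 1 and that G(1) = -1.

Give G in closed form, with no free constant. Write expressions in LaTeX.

G(w) = - w^{4} - w + 1

For G(w) to be correct, d/dw[G] must agree with the stated G'(w) identically.
A general antiderivative is - w^{4} - w + 1 + C.
The condition gives C = -1 - (-1) = 0.
So G(w) = - w^{4} - w + 1.
Check: d/dw[- w^{4} - w + 1] = - 4 w^{3} - 1 = G'(w).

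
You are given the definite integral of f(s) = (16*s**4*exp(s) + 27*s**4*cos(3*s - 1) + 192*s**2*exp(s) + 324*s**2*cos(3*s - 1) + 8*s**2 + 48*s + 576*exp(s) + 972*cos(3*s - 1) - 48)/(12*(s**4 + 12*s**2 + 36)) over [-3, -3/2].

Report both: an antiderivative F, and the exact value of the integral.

An antiderivative F(s) passes only if d/ds[F] lands on f(s) exactly.
F(s) = (16*s**2*exp(s) + 9*s**2*sin(3*s - 1) - 8*s + 96*exp(s) + 54*sin(3*s - 1) - 24)/(12*s**2 + 72) is an antiderivative of f.
Check: d/ds[(16*s**2*exp(s) + 9*s**2*sin(3*s - 1) - 8*s + 96*exp(s) + 54*sin(3*s - 1) - 24)/(12*s**2 + 72)] = (16*s**4*exp(s) + 27*s**4*cos(3*s - 1) + 192*s**2*exp(s) + 324*s**2*cos(3*s - 1) + 8*s**2 + 48*s + 576*exp(s) + 972*cos(3*s - 1) - 48)/(12*s**4 + 144*s**2 + 432), which equals f(s).
F(-3/2) = -4/33 + 4*exp(-3/2)/3 - 3*sin(11/2)/4; F(-3) = 4*exp(-3)/3 - 3*sin(10)/4.
Integral = F(-3/2) - F(-3) = 3*sin(10)/4 - 4/33 - 4*exp(-3)/3 + 4*exp(-3/2)/3 - 3*sin(11/2)/4.

Antiderivative: F(s) = (16*s**2*exp(s) + 9*s**2*sin(3*s - 1) - 8*s + 96*exp(s) + 54*sin(3*s - 1) - 24)/(12*s**2 + 72); value = 3*sin(10)/4 - 4/33 - 4*exp(-3)/3 + 4*exp(-3/2)/3 - 3*sin(11/2)/4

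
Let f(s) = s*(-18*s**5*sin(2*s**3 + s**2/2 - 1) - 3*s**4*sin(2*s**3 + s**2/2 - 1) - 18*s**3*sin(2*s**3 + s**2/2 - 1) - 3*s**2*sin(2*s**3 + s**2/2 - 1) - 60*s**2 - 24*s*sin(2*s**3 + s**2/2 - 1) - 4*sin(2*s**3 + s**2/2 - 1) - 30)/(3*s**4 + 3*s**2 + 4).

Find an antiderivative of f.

An antiderivative is F(s) = -5*log(s**4 + s**2 + 4/3) + cos(2*s**3 + s**2/2 - 1).

A candidate is checked by its d/ds: the result must match f(s).
Check: d/ds[-5*log(s**4 + s**2 + 4/3) + cos(2*s**3 + s**2/2 - 1)] = (-18*s**6*sin(2*s**3 + s**2/2 - 1) - 3*s**5*sin(2*s**3 + s**2/2 - 1) - 18*s**4*sin(2*s**3 + s**2/2 - 1) - 3*s**3*sin(2*s**3 + s**2/2 - 1) - 60*s**3 - 24*s**2*sin(2*s**3 + s**2/2 - 1) - 4*s*sin(2*s**3 + s**2/2 - 1) - 30*s)/(3*s**4 + 3*s**2 + 4), which equals f(s).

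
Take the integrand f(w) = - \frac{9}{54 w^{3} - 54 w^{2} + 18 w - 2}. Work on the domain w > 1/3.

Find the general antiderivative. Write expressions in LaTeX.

An antiderivative F(w) passes only if d/dw[F] lands on f(w) exactly.
Check: d/dw[\frac{3}{36 w^{2} - 24 w + 4}] = - \frac{9}{54 w^{3} - 54 w^{2} + 18 w - 2} = f(w).

F(w) = \frac{3}{36 w^{2} - 24 w + 4} + C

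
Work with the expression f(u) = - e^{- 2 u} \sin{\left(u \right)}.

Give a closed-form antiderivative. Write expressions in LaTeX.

For F(u) to be correct the identity F'(u) - f(u) = 0 must hold.
Check: d/du[\frac{\left(2 \sin{\left(u \right)} + \cos{\left(u \right)}\right) e^{- 2 u}}{5}] = - e^{- 2 u} \sin{\left(u \right)} = f(u).

An antiderivative is F(u) = \frac{\left(2 \sin{\left(u \right)} + \cos{\left(u \right)}\right) e^{- 2 u}}{5}.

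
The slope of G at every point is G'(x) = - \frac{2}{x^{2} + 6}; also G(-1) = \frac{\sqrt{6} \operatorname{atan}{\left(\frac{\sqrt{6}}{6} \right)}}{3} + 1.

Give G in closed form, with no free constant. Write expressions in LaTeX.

G(x) = - \frac{\sqrt{6} \operatorname{atan}{\left(\frac{\sqrt{6} x}{6} \right)} - 3}{3}

The proposed G(x) is checked by its d/dx: the result must match the given G'(x).
A general antiderivative is - \frac{\sqrt{6} \operatorname{atan}{\left(\frac{\sqrt{6} x}{6} \right)}}{3} + C.
The condition gives C = \frac{\sqrt{6} \operatorname{atan}{\left(\frac{\sqrt{6}}{6} \right)}}{3} + 1 - (\frac{\sqrt{6} \operatorname{atan}{\left(\frac{\sqrt{6}}{6} \right)}}{3}) = 1.
So G(x) = - \frac{\sqrt{6} \operatorname{atan}{\left(\frac{\sqrt{6} x}{6} \right)} - 3}{3}.
Check: d/dx[- \frac{\sqrt{6} \operatorname{atan}{\left(\frac{\sqrt{6} x}{6} \right)} - 3}{3}] = - \frac{2}{x^{2} + 6} = G'(x).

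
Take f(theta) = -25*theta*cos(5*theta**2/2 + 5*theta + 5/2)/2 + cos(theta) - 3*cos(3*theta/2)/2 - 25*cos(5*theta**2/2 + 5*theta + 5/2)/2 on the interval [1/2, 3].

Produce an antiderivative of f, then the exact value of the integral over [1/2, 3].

Integrate term by term and add the pieces.
F(theta) = -(-2*sin(theta) + 2*sin(3*theta/2) + 5*sin(5*theta**2/2 + 5*theta + 5/2))/2 is an antiderivative of f.
Check: d/dtheta[-(-2*sin(theta) + 2*sin(3*theta/2) + 5*sin(5*theta**2/2 + 5*theta + 5/2))/2] = -25*theta*cos(5*theta**2/2 + 5*theta + 5/2)/2 + cos(theta) - 3*cos(3*theta/2)/2 - 25*cos(5*theta**2/2 + 5*theta + 5/2)/2 = f(theta).
F(3) = -5*sin(40)/2 + sin(3) - sin(9/2); F(1/2) = -sin(3/4) + sin(1/2) - 5*sin(45/8)/2.
Integral = F(3) - F(1/2) = -5*sin(40)/2 + 5*sin(45/8)/2 - sin(1/2) + sin(3) + sin(3/4) - sin(9/2).

Antiderivative: F(theta) = -(-2*sin(theta) + 2*sin(3*theta/2) + 5*sin(5*theta**2/2 + 5*theta + 5/2))/2; value = -5*sin(40)/2 + 5*sin(45/8)/2 - sin(1/2) + sin(3) + sin(3/4) - sin(9/2)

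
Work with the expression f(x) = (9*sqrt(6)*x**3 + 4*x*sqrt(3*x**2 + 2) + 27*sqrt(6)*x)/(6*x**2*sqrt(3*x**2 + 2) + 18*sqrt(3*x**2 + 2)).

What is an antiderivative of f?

Since d/dx undoes antidifferentiation here, F'(x) = f(x) is required of F(x).
Check: d/dx[(3*sqrt(6)*sqrt(3*x**2 + 2) + 2*log(x**2/2 + 3/2))/6] = (9*sqrt(6)*x**3 + 4*x*sqrt(3*x**2 + 2) + 27*sqrt(6)*x)/(6*x**2*sqrt(3*x**2 + 2) + 18*sqrt(3*x**2 + 2)) = f(x).

An antiderivative is F(x) = (3*sqrt(6)*sqrt(3*x**2 + 2) + 2*log(x**2/2 + 3/2))/6.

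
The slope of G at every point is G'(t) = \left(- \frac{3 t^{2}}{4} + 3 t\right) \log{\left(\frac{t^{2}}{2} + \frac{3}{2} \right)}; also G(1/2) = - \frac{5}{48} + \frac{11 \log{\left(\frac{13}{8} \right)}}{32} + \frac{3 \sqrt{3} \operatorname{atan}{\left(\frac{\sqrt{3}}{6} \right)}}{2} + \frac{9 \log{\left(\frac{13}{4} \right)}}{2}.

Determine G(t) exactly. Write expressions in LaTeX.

Whatever form G(t) takes, its d/dt must return the stated G'(t).
A general antiderivative is \frac{t^{3}}{6} - \frac{3 t^{2}}{2} - \frac{3 t}{2} + \left(- \frac{t^{3}}{4} + \frac{3 t^{2}}{2}\right) \log{\left(\frac{t^{2}}{2} + \frac{3}{2} \right)} + \frac{9 \log{\left(t^{2} + 3 \right)}}{2} + \frac{3 \sqrt{3} \operatorname{atan}{\left(\frac{\sqrt{3} t}{3} \right)}}{2} + C.
The condition gives C = - \frac{5}{48} + \frac{11 \log{\left(\frac{13}{8} \right)}}{32} + \frac{3 \sqrt{3} \operatorname{atan}{\left(\frac{\sqrt{3}}{6} \right)}}{2} + \frac{9 \log{\left(\frac{13}{4} \right)}}{2} - (- \frac{53}{48} + \frac{11 \log{\left(\frac{13}{8} \right)}}{32} + \frac{3 \sqrt{3} \operatorname{atan}{\left(\frac{\sqrt{3}}{6} \right)}}{2} + \frac{9 \log{\left(\frac{13}{4} \right)}}{2}) = 1.
So G(t) = - \frac{t^{3} \log{\left(\frac{t^{2}}{2} + \frac{3}{2} \right)}}{4} + \frac{t^{3}}{6} + \frac{3 t^{2} \log{\left(\frac{t^{2}}{2} + \frac{3}{2} \right)}}{2} - \frac{3 t^{2}}{2} - \frac{3 t}{2} + \frac{9 \log{\left(t^{2} + 3 \right)}}{2} + \frac{3 \sqrt{3} \operatorname{atan}{\left(\frac{\sqrt{3} t}{3} \right)}}{2} + 1.
Check: d/dt[- \frac{t^{3} \log{\left(\frac{t^{2}}{2} + \frac{3}{2} \right)}}{4} + \frac{t^{3}}{6} + \frac{3 t^{2} \log{\left(\frac{t^{2}}{2} + \frac{3}{2} \right)}}{2} - \frac{3 t^{2}}{2} - \frac{3 t}{2} + \frac{9 \log{\left(t^{2} + 3 \right)}}{2} + \frac{3 \sqrt{3} \operatorname{atan}{\left(\frac{\sqrt{3} t}{3} \right)}}{2} + 1] = - \frac{3 t^{2} \log{\left(t^{2} + 3 \right)}}{4} + \frac{3 t^{2} \log{\left(2 \right)}}{4} + 3 t \log{\left(t^{2} + 3 \right)} - 3 t \log{\left(2 \right)}, which equals G'(t).

G(t) = - \frac{t^{3} \log{\left(\frac{t^{2}}{2} + \frac{3}{2} \right)}}{4} + \frac{t^{3}}{6} + \frac{3 t^{2} \log{\left(\frac{t^{2}}{2} + \frac{3}{2} \right)}}{2} - \frac{3 t^{2}}{2} - \frac{3 t}{2} + \frac{9 \log{\left(t^{2} + 3 \right)}}{2} + \frac{3 \sqrt{3} \operatorname{atan}{\left(\frac{\sqrt{3} t}{3} \right)}}{2} + 1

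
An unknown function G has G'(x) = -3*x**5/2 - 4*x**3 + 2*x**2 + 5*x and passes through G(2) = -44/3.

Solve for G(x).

The integrand splits into summands that can be handled one at a time.
A general antiderivative is -x**6/4 - x**4 + 2*x**3/3 + 5*x**2/2 + C.
The condition gives C = -44/3 - (-50/3) = 2.
So G(x) = -x**6/4 - x**4 + 2*x**3/3 + 5*x**2/2 + 2.
Check: d/dx[-x**6/4 - x**4 + 2*x**3/3 + 5*x**2/2 + 2] = -3*x**5/2 - 4*x**3 + 2*x**2 + 5*x = G'(x).

G(x) = -x**6/4 - x**4 + 2*x**3/3 + 5*x**2/2 + 2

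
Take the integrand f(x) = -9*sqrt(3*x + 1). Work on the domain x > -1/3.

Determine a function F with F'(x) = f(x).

An antiderivative is F(x) = -6*x*sqrt(3*x + 1) - 2*sqrt(3*x + 1).

Any candidate F(x) must reproduce f(x) exactly when differentiated.
Check: d/dx[-6*x*sqrt(3*x + 1) - 2*sqrt(3*x + 1)] = (-27*x - 9)/sqrt(3*x + 1), which equals f(x).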